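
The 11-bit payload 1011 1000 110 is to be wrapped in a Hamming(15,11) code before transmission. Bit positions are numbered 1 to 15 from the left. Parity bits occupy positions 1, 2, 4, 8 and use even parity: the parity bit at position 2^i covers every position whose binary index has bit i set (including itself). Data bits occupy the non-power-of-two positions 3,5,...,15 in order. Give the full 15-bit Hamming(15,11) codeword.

Place data bits at non-power-of-two positions: b3=1, b5=0, b6=1, b7=1, b9=1, b10=0, b11=0, b12=0, b13=1, b14=1, b15=0.
p1 = XOR of data positions {3,5,7,9,11,13,15} = 1⊕0⊕1⊕1⊕0⊕1⊕0 = 0
p2 = XOR of data positions {3,6,7,10,11,14,15} = 1⊕1⊕1⊕0⊕0⊕1⊕0 = 0
p4 = XOR of data positions {5,6,7,12,13,14,15} = 0⊕1⊕1⊕0⊕1⊕1⊕0 = 0
p8 = XOR of data positions {9,10,11,12,13,14,15} = 1⊕0⊕0⊕0⊕1⊕1⊕0 = 1
Codeword b1..b15 = 001001111000110

001001111000110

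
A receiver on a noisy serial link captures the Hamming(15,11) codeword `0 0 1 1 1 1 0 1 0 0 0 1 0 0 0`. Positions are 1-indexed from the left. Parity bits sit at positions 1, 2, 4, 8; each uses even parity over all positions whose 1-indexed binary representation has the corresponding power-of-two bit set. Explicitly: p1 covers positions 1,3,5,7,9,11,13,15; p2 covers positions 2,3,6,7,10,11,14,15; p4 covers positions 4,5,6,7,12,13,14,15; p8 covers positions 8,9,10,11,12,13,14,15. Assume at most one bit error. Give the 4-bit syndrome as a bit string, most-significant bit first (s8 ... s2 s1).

s1: b1⊕b3⊕b5⊕b7⊕b9⊕b11⊕b13⊕b15 = 0⊕1⊕1⊕0⊕0⊕0⊕0⊕0 = 0
s2: b2⊕b3⊕b6⊕b7⊕b10⊕b11⊕b14⊕b15 = 0⊕1⊕1⊕0⊕0⊕0⊕0⊕0 = 0
s4: b4⊕b5⊕b6⊕b7⊕b12⊕b13⊕b14⊕b15 = 1⊕1⊕1⊕0⊕1⊕0⊕0⊕0 = 0
s8: b8⊕b9⊕b10⊕b11⊕b12⊕b13⊕b14⊕b15 = 1⊕0⊕0⊕0⊕1⊕0⊕0⊕0 = 0
Syndrome (s8...s1) = 0000 → position 0 (no error).

0000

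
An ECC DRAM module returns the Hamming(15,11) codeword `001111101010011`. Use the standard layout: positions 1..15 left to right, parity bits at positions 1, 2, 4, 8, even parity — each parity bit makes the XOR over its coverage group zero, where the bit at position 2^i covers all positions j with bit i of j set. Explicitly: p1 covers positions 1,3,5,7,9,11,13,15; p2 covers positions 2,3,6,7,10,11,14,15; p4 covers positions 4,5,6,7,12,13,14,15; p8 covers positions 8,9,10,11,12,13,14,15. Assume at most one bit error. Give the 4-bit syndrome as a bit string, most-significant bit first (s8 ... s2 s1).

0000

s1: b1⊕b3⊕b5⊕b7⊕b9⊕b11⊕b13⊕b15 = 0⊕1⊕1⊕1⊕1⊕1⊕0⊕1 = 0
s2: b2⊕b3⊕b6⊕b7⊕b10⊕b11⊕b14⊕b15 = 0⊕1⊕1⊕1⊕0⊕1⊕1⊕1 = 0
s4: b4⊕b5⊕b6⊕b7⊕b12⊕b13⊕b14⊕b15 = 1⊕1⊕1⊕1⊕0⊕0⊕1⊕1 = 0
s8: b8⊕b9⊕b10⊕b11⊕b12⊕b13⊕b14⊕b15 = 0⊕1⊕0⊕1⊕0⊕0⊕1⊕1 = 0
Syndrome (s8...s1) = 0000 → position 0 (no error).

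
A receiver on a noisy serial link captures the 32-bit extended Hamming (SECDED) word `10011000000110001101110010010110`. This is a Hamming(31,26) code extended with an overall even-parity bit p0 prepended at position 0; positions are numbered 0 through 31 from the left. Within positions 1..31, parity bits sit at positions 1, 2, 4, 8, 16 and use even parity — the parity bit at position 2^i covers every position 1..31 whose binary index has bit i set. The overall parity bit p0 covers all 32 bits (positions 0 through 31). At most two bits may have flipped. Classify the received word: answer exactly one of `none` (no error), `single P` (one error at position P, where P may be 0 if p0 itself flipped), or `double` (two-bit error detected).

double

s1: b1⊕b3⊕b5⊕b7⊕b9⊕b11⊕b13⊕b15⊕b17⊕b19⊕b21⊕b23⊕b25⊕b27⊕b29⊕b31 = 0⊕1⊕0⊕0⊕0⊕1⊕0⊕0⊕1⊕1⊕1⊕0⊕0⊕1⊕1⊕0 = 1
s2: b2⊕b3⊕b6⊕b7⊕b10⊕b11⊕b14⊕b15⊕b18⊕b19⊕b22⊕b23⊕b26⊕b27⊕b30⊕b31 = 0⊕1⊕0⊕0⊕0⊕1⊕0⊕0⊕0⊕1⊕0⊕0⊕0⊕1⊕1⊕0 = 1
s4: b4⊕b5⊕b6⊕b7⊕b12⊕b13⊕b14⊕b15⊕b20⊕b21⊕b22⊕b23⊕b28⊕b29⊕b30⊕b31 = 1⊕0⊕0⊕0⊕1⊕0⊕0⊕0⊕1⊕1⊕0⊕0⊕0⊕1⊕1⊕0 = 0
s8: b8⊕b9⊕b10⊕b11⊕b12⊕b13⊕b14⊕b15⊕b24⊕b25⊕b26⊕b27⊕b28⊕b29⊕b30⊕b31 = 0⊕0⊕0⊕1⊕1⊕0⊕0⊕0⊕1⊕0⊕0⊕1⊕0⊕1⊕1⊕0 = 0
s16: b16⊕b17⊕b18⊕b19⊕b20⊕b21⊕b22⊕b23⊕b24⊕b25⊕b26⊕b27⊕b28⊕b29⊕b30⊕b31 = 1⊕1⊕0⊕1⊕1⊕1⊕0⊕0⊕1⊕0⊕0⊕1⊕0⊕1⊕1⊕0 = 1
Syndrome (s16...s1) = 10011 → position 19.
Overall parity (XOR of all 32 bits, including p0): 1⊕0⊕0⊕1⊕1⊕0⊕0⊕0⊕0⊕0⊕0⊕1⊕1⊕0⊕0⊕0⊕1⊕1⊕0⊕1⊕1⊕1⊕0⊕0⊕1⊕0⊕0⊕1⊕0⊕1⊕1⊕0 = 0
Overall=0, syndrome position=19 → double-bit error detected (uncorrectable).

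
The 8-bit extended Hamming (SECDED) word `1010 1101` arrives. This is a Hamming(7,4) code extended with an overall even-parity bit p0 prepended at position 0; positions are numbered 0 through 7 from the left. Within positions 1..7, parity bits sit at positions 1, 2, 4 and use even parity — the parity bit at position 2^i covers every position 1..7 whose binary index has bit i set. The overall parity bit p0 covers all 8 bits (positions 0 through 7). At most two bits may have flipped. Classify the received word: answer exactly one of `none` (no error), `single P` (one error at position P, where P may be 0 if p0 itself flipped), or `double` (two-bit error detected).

s1: b1⊕b3⊕b5⊕b7 = 0⊕0⊕1⊕1 = 0
s2: b2⊕b3⊕b6⊕b7 = 1⊕0⊕0⊕1 = 0
s4: b4⊕b5⊕b6⊕b7 = 1⊕1⊕0⊕1 = 1
Syndrome (s4...s1) = 100 → position 4.
Overall parity (XOR of all 8 bits, including p0): 1⊕0⊕1⊕0⊕1⊕1⊕0⊕1 = 1
Overall=1, syndrome position=4 → single-bit error at position 4.

single 4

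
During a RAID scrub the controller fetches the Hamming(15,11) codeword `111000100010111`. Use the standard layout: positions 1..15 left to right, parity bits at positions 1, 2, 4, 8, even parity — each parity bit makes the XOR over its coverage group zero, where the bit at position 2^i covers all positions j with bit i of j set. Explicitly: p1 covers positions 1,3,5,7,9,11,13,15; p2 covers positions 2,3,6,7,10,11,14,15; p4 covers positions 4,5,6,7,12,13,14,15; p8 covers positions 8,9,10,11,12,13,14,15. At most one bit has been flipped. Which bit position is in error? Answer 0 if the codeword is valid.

s1: b1⊕b3⊕b5⊕b7⊕b9⊕b11⊕b13⊕b15 = 1⊕1⊕0⊕1⊕0⊕1⊕1⊕1 = 0
s2: b2⊕b3⊕b6⊕b7⊕b10⊕b11⊕b14⊕b15 = 1⊕1⊕0⊕1⊕0⊕1⊕1⊕1 = 0
s4: b4⊕b5⊕b6⊕b7⊕b12⊕b13⊕b14⊕b15 = 0⊕0⊕0⊕1⊕0⊕1⊕1⊕1 = 0
s8: b8⊕b9⊕b10⊕b11⊕b12⊕b13⊕b14⊕b15 = 0⊕0⊕0⊕1⊕0⊕1⊕1⊕1 = 0
Syndrome (s8...s1) = 0000 → position 0 (no error).

0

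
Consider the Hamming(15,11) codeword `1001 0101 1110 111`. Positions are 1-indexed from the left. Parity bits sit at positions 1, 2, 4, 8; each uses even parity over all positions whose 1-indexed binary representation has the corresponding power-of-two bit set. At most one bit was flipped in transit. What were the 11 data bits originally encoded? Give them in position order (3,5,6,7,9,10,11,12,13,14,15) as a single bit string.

00101110110

s1: b1⊕b3⊕b5⊕b7⊕b9⊕b11⊕b13⊕b15 = 1⊕0⊕0⊕0⊕1⊕1⊕1⊕1 = 1
s2: b2⊕b3⊕b6⊕b7⊕b10⊕b11⊕b14⊕b15 = 0⊕0⊕1⊕0⊕1⊕1⊕1⊕1 = 1
s4: b4⊕b5⊕b6⊕b7⊕b12⊕b13⊕b14⊕b15 = 1⊕0⊕1⊕0⊕0⊕1⊕1⊕1 = 1
s8: b8⊕b9⊕b10⊕b11⊕b12⊕b13⊕b14⊕b15 = 1⊕1⊕1⊕1⊕0⊕1⊕1⊕1 = 1
Syndrome (s8...s1) = 1111 → position 15.
Flip bit 15: corrected codeword = 100101011110110
Data bits at positions 3,5,6,7,9,10,11,12,13,14,15: 00101110110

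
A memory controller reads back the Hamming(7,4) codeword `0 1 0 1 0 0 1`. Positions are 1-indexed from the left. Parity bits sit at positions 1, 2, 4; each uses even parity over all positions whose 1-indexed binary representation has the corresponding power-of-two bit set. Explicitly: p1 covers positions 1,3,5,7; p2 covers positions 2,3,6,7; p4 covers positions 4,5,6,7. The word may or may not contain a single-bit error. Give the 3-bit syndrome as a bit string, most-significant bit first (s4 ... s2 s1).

001

s1: b1⊕b3⊕b5⊕b7 = 0⊕0⊕0⊕1 = 1
s2: b2⊕b3⊕b6⊕b7 = 1⊕0⊕0⊕1 = 0
s4: b4⊕b5⊕b6⊕b7 = 1⊕0⊕0⊕1 = 0
Syndrome (s4...s1) = 001 → position 1.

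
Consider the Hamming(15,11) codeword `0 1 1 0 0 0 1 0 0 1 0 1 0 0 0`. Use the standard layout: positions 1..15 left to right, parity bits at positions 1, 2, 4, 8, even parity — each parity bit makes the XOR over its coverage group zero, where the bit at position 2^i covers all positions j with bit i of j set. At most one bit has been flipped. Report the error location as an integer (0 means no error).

0

s1: b1⊕b3⊕b5⊕b7⊕b9⊕b11⊕b13⊕b15 = 0⊕1⊕0⊕1⊕0⊕0⊕0⊕0 = 0
s2: b2⊕b3⊕b6⊕b7⊕b10⊕b11⊕b14⊕b15 = 1⊕1⊕0⊕1⊕1⊕0⊕0⊕0 = 0
s4: b4⊕b5⊕b6⊕b7⊕b12⊕b13⊕b14⊕b15 = 0⊕0⊕0⊕1⊕1⊕0⊕0⊕0 = 0
s8: b8⊕b9⊕b10⊕b11⊕b12⊕b13⊕b14⊕b15 = 0⊕0⊕1⊕0⊕1⊕0⊕0⊕0 = 0
Syndrome (s8...s1) = 0000 → position 0 (no error).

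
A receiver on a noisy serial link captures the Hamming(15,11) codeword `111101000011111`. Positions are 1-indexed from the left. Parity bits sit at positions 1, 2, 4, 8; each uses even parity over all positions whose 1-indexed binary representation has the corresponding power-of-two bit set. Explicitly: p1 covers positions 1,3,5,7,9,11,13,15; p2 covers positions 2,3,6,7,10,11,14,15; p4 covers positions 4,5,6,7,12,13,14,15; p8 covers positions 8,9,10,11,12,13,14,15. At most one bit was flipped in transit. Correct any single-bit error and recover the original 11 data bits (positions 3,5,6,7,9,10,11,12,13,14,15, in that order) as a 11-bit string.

10101011111

s1: b1⊕b3⊕b5⊕b7⊕b9⊕b11⊕b13⊕b15 = 1⊕1⊕0⊕0⊕0⊕1⊕1⊕1 = 1
s2: b2⊕b3⊕b6⊕b7⊕b10⊕b11⊕b14⊕b15 = 1⊕1⊕1⊕0⊕0⊕1⊕1⊕1 = 0
s4: b4⊕b5⊕b6⊕b7⊕b12⊕b13⊕b14⊕b15 = 1⊕0⊕1⊕0⊕1⊕1⊕1⊕1 = 0
s8: b8⊕b9⊕b10⊕b11⊕b12⊕b13⊕b14⊕b15 = 0⊕0⊕0⊕1⊕1⊕1⊕1⊕1 = 1
Syndrome (s8...s1) = 1001 → position 9.
Flip bit 9: corrected codeword = 111101001011111
Data bits at positions 3,5,6,7,9,10,11,12,13,14,15: 10101011111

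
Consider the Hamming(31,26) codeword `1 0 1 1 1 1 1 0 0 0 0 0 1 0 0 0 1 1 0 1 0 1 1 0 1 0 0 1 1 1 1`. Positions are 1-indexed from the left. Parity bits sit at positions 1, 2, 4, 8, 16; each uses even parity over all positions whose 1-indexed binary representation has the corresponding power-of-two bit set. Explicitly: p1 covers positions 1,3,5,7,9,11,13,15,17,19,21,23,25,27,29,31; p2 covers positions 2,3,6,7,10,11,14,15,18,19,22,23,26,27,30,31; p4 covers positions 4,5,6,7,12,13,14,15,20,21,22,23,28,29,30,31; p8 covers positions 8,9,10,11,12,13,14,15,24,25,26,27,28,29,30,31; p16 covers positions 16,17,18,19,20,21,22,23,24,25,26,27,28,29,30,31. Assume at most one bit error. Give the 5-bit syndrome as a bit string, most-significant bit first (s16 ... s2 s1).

00000

s1: b1⊕b3⊕b5⊕b7⊕b9⊕b11⊕b13⊕b15⊕b17⊕b19⊕b21⊕b23⊕b25⊕b27⊕b29⊕b31 = 1⊕1⊕1⊕1⊕0⊕0⊕1⊕0⊕1⊕0⊕0⊕1⊕1⊕0⊕1⊕1 = 0
s2: b2⊕b3⊕b6⊕b7⊕b10⊕b11⊕b14⊕b15⊕b18⊕b19⊕b22⊕b23⊕b26⊕b27⊕b30⊕b31 = 0⊕1⊕1⊕1⊕0⊕0⊕0⊕0⊕1⊕0⊕1⊕1⊕0⊕0⊕1⊕1 = 0
s4: b4⊕b5⊕b6⊕b7⊕b12⊕b13⊕b14⊕b15⊕b20⊕b21⊕b22⊕b23⊕b28⊕b29⊕b30⊕b31 = 1⊕1⊕1⊕1⊕0⊕1⊕0⊕0⊕1⊕0⊕1⊕1⊕1⊕1⊕1⊕1 = 0
s8: b8⊕b9⊕b10⊕b11⊕b12⊕b13⊕b14⊕b15⊕b24⊕b25⊕b26⊕b27⊕b28⊕b29⊕b30⊕b31 = 0⊕0⊕0⊕0⊕0⊕1⊕0⊕0⊕0⊕1⊕0⊕0⊕1⊕1⊕1⊕1 = 0
s16: b16⊕b17⊕b18⊕b19⊕b20⊕b21⊕b22⊕b23⊕b24⊕b25⊕b26⊕b27⊕b28⊕b29⊕b30⊕b31 = 0⊕1⊕1⊕0⊕1⊕0⊕1⊕1⊕0⊕1⊕0⊕0⊕1⊕1⊕1⊕1 = 0
Syndrome (s16...s1) = 00000 → position 0 (no error).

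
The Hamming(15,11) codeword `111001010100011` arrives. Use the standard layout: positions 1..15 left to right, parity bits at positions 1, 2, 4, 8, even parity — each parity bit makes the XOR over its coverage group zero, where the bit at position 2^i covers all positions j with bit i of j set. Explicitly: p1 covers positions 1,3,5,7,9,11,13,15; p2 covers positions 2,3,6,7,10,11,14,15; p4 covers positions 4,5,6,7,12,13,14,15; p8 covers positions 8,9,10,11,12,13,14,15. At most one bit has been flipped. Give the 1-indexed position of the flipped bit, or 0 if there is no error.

5

s1: b1⊕b3⊕b5⊕b7⊕b9⊕b11⊕b13⊕b15 = 1⊕1⊕0⊕0⊕0⊕0⊕0⊕1 = 1
s2: b2⊕b3⊕b6⊕b7⊕b10⊕b11⊕b14⊕b15 = 1⊕1⊕1⊕0⊕1⊕0⊕1⊕1 = 0
s4: b4⊕b5⊕b6⊕b7⊕b12⊕b13⊕b14⊕b15 = 0⊕0⊕1⊕0⊕0⊕0⊕1⊕1 = 1
s8: b8⊕b9⊕b10⊕b11⊕b12⊕b13⊕b14⊕b15 = 1⊕0⊕1⊕0⊕0⊕0⊕1⊕1 = 0
Syndrome (s8...s1) = 0101 → position 5.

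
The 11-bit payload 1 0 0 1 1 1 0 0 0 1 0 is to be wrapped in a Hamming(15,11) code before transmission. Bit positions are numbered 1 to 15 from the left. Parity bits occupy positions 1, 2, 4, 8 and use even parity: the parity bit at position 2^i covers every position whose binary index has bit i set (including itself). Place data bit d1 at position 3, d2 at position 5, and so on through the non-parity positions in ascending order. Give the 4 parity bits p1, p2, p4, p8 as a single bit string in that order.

1001

Place data bits at non-power-of-two positions: b3=1, b5=0, b6=0, b7=1, b9=1, b10=1, b11=0, b12=0, b13=0, b14=1, b15=0.
p1 = XOR of data positions {3,5,7,9,11,13,15} = 1⊕0⊕1⊕1⊕0⊕0⊕0 = 1
p2 = XOR of data positions {3,6,7,10,11,14,15} = 1⊕0⊕1⊕1⊕0⊕1⊕0 = 0
p4 = XOR of data positions {5,6,7,12,13,14,15} = 0⊕0⊕1⊕0⊕0⊕1⊕0 = 0
p8 = XOR of data positions {9,10,11,12,13,14,15} = 1⊕1⊕0⊕0⊕0⊕1⊕0 = 1
Parity bits p1,p2,p4,p8 = 1001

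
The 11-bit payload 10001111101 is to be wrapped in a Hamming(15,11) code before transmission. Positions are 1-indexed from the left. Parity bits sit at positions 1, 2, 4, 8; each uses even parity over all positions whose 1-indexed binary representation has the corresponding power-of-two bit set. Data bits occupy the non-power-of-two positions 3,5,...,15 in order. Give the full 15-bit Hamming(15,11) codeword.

Place data bits at non-power-of-two positions: b3=1, b5=0, b6=0, b7=0, b9=1, b10=1, b11=1, b12=1, b13=1, b14=0, b15=1.
p1 = XOR of data positions {3,5,7,9,11,13,15} = 1⊕0⊕0⊕1⊕1⊕1⊕1 = 1
p2 = XOR of data positions {3,6,7,10,11,14,15} = 1⊕0⊕0⊕1⊕1⊕0⊕1 = 0
p4 = XOR of data positions {5,6,7,12,13,14,15} = 0⊕0⊕0⊕1⊕1⊕0⊕1 = 1
p8 = XOR of data positions {9,10,11,12,13,14,15} = 1⊕1⊕1⊕1⊕1⊕0⊕1 = 0
Codeword b1..b15 = 101100001111101

101100001111101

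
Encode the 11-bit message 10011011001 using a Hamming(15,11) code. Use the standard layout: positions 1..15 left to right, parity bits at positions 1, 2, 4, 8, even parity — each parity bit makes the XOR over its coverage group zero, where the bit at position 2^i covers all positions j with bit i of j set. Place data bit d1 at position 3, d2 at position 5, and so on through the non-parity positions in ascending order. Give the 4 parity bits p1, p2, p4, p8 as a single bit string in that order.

1010

Place data bits at non-power-of-two positions: b3=1, b5=0, b6=0, b7=1, b9=1, b10=0, b11=1, b12=1, b13=0, b14=0, b15=1.
p1 = XOR of data positions {3,5,7,9,11,13,15} = 1⊕0⊕1⊕1⊕1⊕0⊕1 = 1
p2 = XOR of data positions {3,6,7,10,11,14,15} = 1⊕0⊕1⊕0⊕1⊕0⊕1 = 0
p4 = XOR of data positions {5,6,7,12,13,14,15} = 0⊕0⊕1⊕1⊕0⊕0⊕1 = 1
p8 = XOR of data positions {9,10,11,12,13,14,15} = 1⊕0⊕1⊕1⊕0⊕0⊕1 = 0
Parity bits p1,p2,p4,p8 = 1010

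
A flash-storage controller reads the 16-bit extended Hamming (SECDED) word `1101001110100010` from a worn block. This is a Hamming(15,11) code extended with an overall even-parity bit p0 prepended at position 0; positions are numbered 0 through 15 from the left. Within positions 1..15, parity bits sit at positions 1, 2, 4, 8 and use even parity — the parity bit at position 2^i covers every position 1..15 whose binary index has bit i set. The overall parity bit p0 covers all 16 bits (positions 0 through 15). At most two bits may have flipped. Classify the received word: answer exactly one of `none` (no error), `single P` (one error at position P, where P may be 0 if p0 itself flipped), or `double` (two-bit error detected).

s1: b1⊕b3⊕b5⊕b7⊕b9⊕b11⊕b13⊕b15 = 1⊕1⊕0⊕1⊕0⊕0⊕0⊕0 = 1
s2: b2⊕b3⊕b6⊕b7⊕b10⊕b11⊕b14⊕b15 = 0⊕1⊕1⊕1⊕1⊕0⊕1⊕0 = 1
s4: b4⊕b5⊕b6⊕b7⊕b12⊕b13⊕b14⊕b15 = 0⊕0⊕1⊕1⊕0⊕0⊕1⊕0 = 1
s8: b8⊕b9⊕b10⊕b11⊕b12⊕b13⊕b14⊕b15 = 1⊕0⊕1⊕0⊕0⊕0⊕1⊕0 = 1
Syndrome (s8...s1) = 1111 → position 15.
Overall parity (XOR of all 16 bits, including p0): 1⊕1⊕0⊕1⊕0⊕0⊕1⊕1⊕1⊕0⊕1⊕0⊕0⊕0⊕1⊕0 = 0
Overall=0, syndrome position=15 → double-bit error detected (uncorrectable).

double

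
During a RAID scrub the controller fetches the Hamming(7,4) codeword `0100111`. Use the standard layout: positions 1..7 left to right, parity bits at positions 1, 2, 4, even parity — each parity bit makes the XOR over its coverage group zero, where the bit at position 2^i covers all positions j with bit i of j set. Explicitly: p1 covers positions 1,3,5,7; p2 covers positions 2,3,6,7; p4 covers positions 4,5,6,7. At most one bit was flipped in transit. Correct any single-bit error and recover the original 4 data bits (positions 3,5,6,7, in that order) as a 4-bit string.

0101

s1: b1⊕b3⊕b5⊕b7 = 0⊕0⊕1⊕1 = 0
s2: b2⊕b3⊕b6⊕b7 = 1⊕0⊕1⊕1 = 1
s4: b4⊕b5⊕b6⊕b7 = 0⊕1⊕1⊕1 = 1
Syndrome (s4...s1) = 110 → position 6.
Flip bit 6: corrected codeword = 0100101
Data bits at positions 3,5,6,7: 0101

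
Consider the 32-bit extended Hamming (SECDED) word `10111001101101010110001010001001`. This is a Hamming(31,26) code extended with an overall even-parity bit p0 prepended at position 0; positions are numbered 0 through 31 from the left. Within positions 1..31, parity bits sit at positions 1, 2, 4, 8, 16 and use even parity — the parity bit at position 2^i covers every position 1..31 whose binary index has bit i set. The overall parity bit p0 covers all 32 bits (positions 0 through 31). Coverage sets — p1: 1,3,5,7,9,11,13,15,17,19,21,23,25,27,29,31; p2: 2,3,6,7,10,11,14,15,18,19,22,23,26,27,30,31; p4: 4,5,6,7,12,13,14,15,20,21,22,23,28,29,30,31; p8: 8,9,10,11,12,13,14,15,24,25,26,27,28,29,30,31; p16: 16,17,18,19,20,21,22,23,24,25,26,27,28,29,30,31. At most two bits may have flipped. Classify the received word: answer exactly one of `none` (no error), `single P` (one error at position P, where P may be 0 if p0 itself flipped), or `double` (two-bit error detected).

double

s1: b1⊕b3⊕b5⊕b7⊕b9⊕b11⊕b13⊕b15⊕b17⊕b19⊕b21⊕b23⊕b25⊕b27⊕b29⊕b31 = 0⊕1⊕0⊕1⊕0⊕1⊕1⊕1⊕1⊕0⊕0⊕0⊕0⊕0⊕0⊕1 = 1
s2: b2⊕b3⊕b6⊕b7⊕b10⊕b11⊕b14⊕b15⊕b18⊕b19⊕b22⊕b23⊕b26⊕b27⊕b30⊕b31 = 1⊕1⊕0⊕1⊕1⊕1⊕0⊕1⊕1⊕0⊕1⊕0⊕0⊕0⊕0⊕1 = 1
s4: b4⊕b5⊕b6⊕b7⊕b12⊕b13⊕b14⊕b15⊕b20⊕b21⊕b22⊕b23⊕b28⊕b29⊕b30⊕b31 = 1⊕0⊕0⊕1⊕0⊕1⊕0⊕1⊕0⊕0⊕1⊕0⊕1⊕0⊕0⊕1 = 1
s8: b8⊕b9⊕b10⊕b11⊕b12⊕b13⊕b14⊕b15⊕b24⊕b25⊕b26⊕b27⊕b28⊕b29⊕b30⊕b31 = 1⊕0⊕1⊕1⊕0⊕1⊕0⊕1⊕1⊕0⊕0⊕0⊕1⊕0⊕0⊕1 = 0
s16: b16⊕b17⊕b18⊕b19⊕b20⊕b21⊕b22⊕b23⊕b24⊕b25⊕b26⊕b27⊕b28⊕b29⊕b30⊕b31 = 0⊕1⊕1⊕0⊕0⊕0⊕1⊕0⊕1⊕0⊕0⊕0⊕1⊕0⊕0⊕1 = 0
Syndrome (s16...s1) = 00111 → position 7.
Overall parity (XOR of all 32 bits, including p0): 1⊕0⊕1⊕1⊕1⊕0⊕0⊕1⊕1⊕0⊕1⊕1⊕0⊕1⊕0⊕1⊕0⊕1⊕1⊕0⊕0⊕0⊕1⊕0⊕1⊕0⊕0⊕0⊕1⊕0⊕0⊕1 = 0
Overall=0, syndrome position=7 → double-bit error detected (uncorrectable).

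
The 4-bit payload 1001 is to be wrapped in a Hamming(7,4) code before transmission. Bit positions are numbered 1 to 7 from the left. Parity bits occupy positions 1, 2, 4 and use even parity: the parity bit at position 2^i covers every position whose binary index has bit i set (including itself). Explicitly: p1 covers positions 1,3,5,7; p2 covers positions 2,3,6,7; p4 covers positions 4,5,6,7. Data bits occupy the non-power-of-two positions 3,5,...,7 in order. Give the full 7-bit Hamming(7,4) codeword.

0011001

Place data bits at non-power-of-two positions: b3=1, b5=0, b6=0, b7=1.
p1 = XOR of data positions {3,5,7} = 1⊕0⊕1 = 0
p2 = XOR of data positions {3,6,7} = 1⊕0⊕1 = 0
p4 = XOR of data positions {5,6,7} = 0⊕0⊕1 = 1
Codeword b1..b7 = 0011001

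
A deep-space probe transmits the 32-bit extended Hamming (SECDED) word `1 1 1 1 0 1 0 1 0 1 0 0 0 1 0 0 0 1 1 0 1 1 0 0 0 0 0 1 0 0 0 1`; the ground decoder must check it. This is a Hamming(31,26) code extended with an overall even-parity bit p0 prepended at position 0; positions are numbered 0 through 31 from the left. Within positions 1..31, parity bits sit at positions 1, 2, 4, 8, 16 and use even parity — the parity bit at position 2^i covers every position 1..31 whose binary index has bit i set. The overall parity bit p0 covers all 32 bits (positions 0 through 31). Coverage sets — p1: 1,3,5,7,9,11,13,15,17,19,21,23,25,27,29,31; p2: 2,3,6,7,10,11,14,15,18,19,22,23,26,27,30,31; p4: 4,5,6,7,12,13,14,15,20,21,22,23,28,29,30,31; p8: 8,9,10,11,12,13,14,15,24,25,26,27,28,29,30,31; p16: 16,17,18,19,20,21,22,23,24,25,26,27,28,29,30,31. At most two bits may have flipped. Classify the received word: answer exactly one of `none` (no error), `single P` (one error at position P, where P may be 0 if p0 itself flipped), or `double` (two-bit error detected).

s1: b1⊕b3⊕b5⊕b7⊕b9⊕b11⊕b13⊕b15⊕b17⊕b19⊕b21⊕b23⊕b25⊕b27⊕b29⊕b31 = 1⊕1⊕1⊕1⊕1⊕0⊕1⊕0⊕1⊕0⊕1⊕0⊕0⊕1⊕0⊕1 = 0
s2: b2⊕b3⊕b6⊕b7⊕b10⊕b11⊕b14⊕b15⊕b18⊕b19⊕b22⊕b23⊕b26⊕b27⊕b30⊕b31 = 1⊕1⊕0⊕1⊕0⊕0⊕0⊕0⊕1⊕0⊕0⊕0⊕0⊕1⊕0⊕1 = 0
s4: b4⊕b5⊕b6⊕b7⊕b12⊕b13⊕b14⊕b15⊕b20⊕b21⊕b22⊕b23⊕b28⊕b29⊕b30⊕b31 = 0⊕1⊕0⊕1⊕0⊕1⊕0⊕0⊕1⊕1⊕0⊕0⊕0⊕0⊕0⊕1 = 0
s8: b8⊕b9⊕b10⊕b11⊕b12⊕b13⊕b14⊕b15⊕b24⊕b25⊕b26⊕b27⊕b28⊕b29⊕b30⊕b31 = 0⊕1⊕0⊕0⊕0⊕1⊕0⊕0⊕0⊕0⊕0⊕1⊕0⊕0⊕0⊕1 = 0
s16: b16⊕b17⊕b18⊕b19⊕b20⊕b21⊕b22⊕b23⊕b24⊕b25⊕b26⊕b27⊕b28⊕b29⊕b30⊕b31 = 0⊕1⊕1⊕0⊕1⊕1⊕0⊕0⊕0⊕0⊕0⊕1⊕0⊕0⊕0⊕1 = 0
Syndrome (s16...s1) = 00000 → position 0 (no error).
Overall parity (XOR of all 32 bits, including p0): 1⊕1⊕1⊕1⊕0⊕1⊕0⊕1⊕0⊕1⊕0⊕0⊕0⊕1⊕0⊕0⊕0⊕1⊕1⊕0⊕1⊕1⊕0⊕0⊕0⊕0⊕0⊕1⊕0⊕0⊕0⊕1 = 0
Overall=0, syndrome position=0 → no error.

none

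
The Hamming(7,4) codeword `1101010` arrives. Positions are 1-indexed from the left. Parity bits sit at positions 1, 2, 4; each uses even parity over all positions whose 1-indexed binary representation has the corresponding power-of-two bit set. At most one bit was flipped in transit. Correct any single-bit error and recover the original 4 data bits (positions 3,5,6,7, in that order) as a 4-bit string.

0010

s1: b1⊕b3⊕b5⊕b7 = 1⊕0⊕0⊕0 = 1
s2: b2⊕b3⊕b6⊕b7 = 1⊕0⊕1⊕0 = 0
s4: b4⊕b5⊕b6⊕b7 = 1⊕0⊕1⊕0 = 0
Syndrome (s4...s1) = 001 → position 1.
Flip bit 1: corrected codeword = 0101010
Data bits at positions 3,5,6,7: 0010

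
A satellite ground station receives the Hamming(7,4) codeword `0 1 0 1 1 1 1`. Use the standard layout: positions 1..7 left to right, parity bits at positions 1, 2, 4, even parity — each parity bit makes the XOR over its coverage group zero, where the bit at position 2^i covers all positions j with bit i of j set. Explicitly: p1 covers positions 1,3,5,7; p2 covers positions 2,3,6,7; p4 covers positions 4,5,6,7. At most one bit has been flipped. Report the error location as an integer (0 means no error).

2

s1: b1⊕b3⊕b5⊕b7 = 0⊕0⊕1⊕1 = 0
s2: b2⊕b3⊕b6⊕b7 = 1⊕0⊕1⊕1 = 1
s4: b4⊕b5⊕b6⊕b7 = 1⊕1⊕1⊕1 = 0
Syndrome (s4...s1) = 010 → position 2.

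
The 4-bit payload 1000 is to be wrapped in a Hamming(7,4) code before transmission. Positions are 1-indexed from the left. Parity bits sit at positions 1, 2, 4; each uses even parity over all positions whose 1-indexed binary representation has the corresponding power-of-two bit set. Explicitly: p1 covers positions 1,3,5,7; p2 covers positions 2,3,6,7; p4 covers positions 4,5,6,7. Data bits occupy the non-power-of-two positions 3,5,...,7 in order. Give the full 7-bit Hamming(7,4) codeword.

Place data bits at non-power-of-two positions: b3=1, b5=0, b6=0, b7=0.
p1 = XOR of data positions {3,5,7} = 1⊕0⊕0 = 1
p2 = XOR of data positions {3,6,7} = 1⊕0⊕0 = 1
p4 = XOR of data positions {5,6,7} = 0⊕0⊕0 = 0
Codeword b1..b7 = 1110000

1110000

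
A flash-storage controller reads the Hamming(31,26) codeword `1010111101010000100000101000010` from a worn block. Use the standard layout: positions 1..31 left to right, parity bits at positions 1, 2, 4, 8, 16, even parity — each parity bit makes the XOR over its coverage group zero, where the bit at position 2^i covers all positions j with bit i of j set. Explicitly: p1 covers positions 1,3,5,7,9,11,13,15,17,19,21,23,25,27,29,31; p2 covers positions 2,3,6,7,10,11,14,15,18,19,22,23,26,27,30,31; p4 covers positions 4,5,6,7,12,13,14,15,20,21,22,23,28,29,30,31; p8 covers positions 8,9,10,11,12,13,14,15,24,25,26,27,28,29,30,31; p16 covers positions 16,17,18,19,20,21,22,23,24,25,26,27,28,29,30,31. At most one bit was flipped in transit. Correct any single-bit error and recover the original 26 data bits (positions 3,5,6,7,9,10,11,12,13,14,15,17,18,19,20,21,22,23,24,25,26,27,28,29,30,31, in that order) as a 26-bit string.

11111101000100000101000010

s1: b1⊕b3⊕b5⊕b7⊕b9⊕b11⊕b13⊕b15⊕b17⊕b19⊕b21⊕b23⊕b25⊕b27⊕b29⊕b31 = 1⊕1⊕1⊕1⊕0⊕0⊕0⊕0⊕1⊕0⊕0⊕1⊕1⊕0⊕0⊕0 = 1
s2: b2⊕b3⊕b6⊕b7⊕b10⊕b11⊕b14⊕b15⊕b18⊕b19⊕b22⊕b23⊕b26⊕b27⊕b30⊕b31 = 0⊕1⊕1⊕1⊕1⊕0⊕0⊕0⊕0⊕0⊕0⊕1⊕0⊕0⊕1⊕0 = 0
s4: b4⊕b5⊕b6⊕b7⊕b12⊕b13⊕b14⊕b15⊕b20⊕b21⊕b22⊕b23⊕b28⊕b29⊕b30⊕b31 = 0⊕1⊕1⊕1⊕1⊕0⊕0⊕0⊕0⊕0⊕0⊕1⊕0⊕0⊕1⊕0 = 0
s8: b8⊕b9⊕b10⊕b11⊕b12⊕b13⊕b14⊕b15⊕b24⊕b25⊕b26⊕b27⊕b28⊕b29⊕b30⊕b31 = 1⊕0⊕1⊕0⊕1⊕0⊕0⊕0⊕0⊕1⊕0⊕0⊕0⊕0⊕1⊕0 = 1
s16: b16⊕b17⊕b18⊕b19⊕b20⊕b21⊕b22⊕b23⊕b24⊕b25⊕b26⊕b27⊕b28⊕b29⊕b30⊕b31 = 0⊕1⊕0⊕0⊕0⊕0⊕0⊕1⊕0⊕1⊕0⊕0⊕0⊕0⊕1⊕0 = 0
Syndrome (s16...s1) = 01001 → position 9.
Flip bit 9: corrected codeword = 1010111111010000100000101000010
Data bits at positions 3,5,6,7,9,10,11,12,13,14,15,17,18,19,20,21,22,23,24,25,26,27,28,29,30,31: 11111101000100000101000010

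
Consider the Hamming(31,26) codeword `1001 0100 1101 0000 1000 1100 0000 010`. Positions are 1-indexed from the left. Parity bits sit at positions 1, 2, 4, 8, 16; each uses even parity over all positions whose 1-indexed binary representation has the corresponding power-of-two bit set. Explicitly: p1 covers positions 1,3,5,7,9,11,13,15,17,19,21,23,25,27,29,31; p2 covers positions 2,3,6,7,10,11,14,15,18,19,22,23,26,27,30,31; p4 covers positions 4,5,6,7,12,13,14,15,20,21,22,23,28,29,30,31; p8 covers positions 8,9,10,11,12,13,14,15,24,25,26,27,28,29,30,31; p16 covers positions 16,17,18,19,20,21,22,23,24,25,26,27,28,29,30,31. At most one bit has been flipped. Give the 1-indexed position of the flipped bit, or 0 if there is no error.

0

s1: b1⊕b3⊕b5⊕b7⊕b9⊕b11⊕b13⊕b15⊕b17⊕b19⊕b21⊕b23⊕b25⊕b27⊕b29⊕b31 = 1⊕0⊕0⊕0⊕1⊕0⊕0⊕0⊕1⊕0⊕1⊕0⊕0⊕0⊕0⊕0 = 0
s2: b2⊕b3⊕b6⊕b7⊕b10⊕b11⊕b14⊕b15⊕b18⊕b19⊕b22⊕b23⊕b26⊕b27⊕b30⊕b31 = 0⊕0⊕1⊕0⊕1⊕0⊕0⊕0⊕0⊕0⊕1⊕0⊕0⊕0⊕1⊕0 = 0
s4: b4⊕b5⊕b6⊕b7⊕b12⊕b13⊕b14⊕b15⊕b20⊕b21⊕b22⊕b23⊕b28⊕b29⊕b30⊕b31 = 1⊕0⊕1⊕0⊕1⊕0⊕0⊕0⊕0⊕1⊕1⊕0⊕0⊕0⊕1⊕0 = 0
s8: b8⊕b9⊕b10⊕b11⊕b12⊕b13⊕b14⊕b15⊕b24⊕b25⊕b26⊕b27⊕b28⊕b29⊕b30⊕b31 = 0⊕1⊕1⊕0⊕1⊕0⊕0⊕0⊕0⊕0⊕0⊕0⊕0⊕0⊕1⊕0 = 0
s16: b16⊕b17⊕b18⊕b19⊕b20⊕b21⊕b22⊕b23⊕b24⊕b25⊕b26⊕b27⊕b28⊕b29⊕b30⊕b31 = 0⊕1⊕0⊕0⊕0⊕1⊕1⊕0⊕0⊕0⊕0⊕0⊕0⊕0⊕1⊕0 = 0
Syndrome (s16...s1) = 00000 → position 0 (no error).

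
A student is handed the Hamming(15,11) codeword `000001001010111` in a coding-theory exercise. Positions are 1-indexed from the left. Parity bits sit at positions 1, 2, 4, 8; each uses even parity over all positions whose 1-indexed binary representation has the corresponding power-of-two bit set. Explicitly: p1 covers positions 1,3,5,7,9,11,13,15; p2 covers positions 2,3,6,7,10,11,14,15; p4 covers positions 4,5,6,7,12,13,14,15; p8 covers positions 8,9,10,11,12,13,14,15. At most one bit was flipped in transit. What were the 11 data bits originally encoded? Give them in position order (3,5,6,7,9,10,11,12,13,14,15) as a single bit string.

00101010111

s1: b1⊕b3⊕b5⊕b7⊕b9⊕b11⊕b13⊕b15 = 0⊕0⊕0⊕0⊕1⊕1⊕1⊕1 = 0
s2: b2⊕b3⊕b6⊕b7⊕b10⊕b11⊕b14⊕b15 = 0⊕0⊕1⊕0⊕0⊕1⊕1⊕1 = 0
s4: b4⊕b5⊕b6⊕b7⊕b12⊕b13⊕b14⊕b15 = 0⊕0⊕1⊕0⊕0⊕1⊕1⊕1 = 0
s8: b8⊕b9⊕b10⊕b11⊕b12⊕b13⊕b14⊕b15 = 0⊕1⊕0⊕1⊕0⊕1⊕1⊕1 = 1
Syndrome (s8...s1) = 1000 → position 8.
Flip bit 8: corrected codeword = 000001011010111
Data bits at positions 3,5,6,7,9,10,11,12,13,14,15: 00101010111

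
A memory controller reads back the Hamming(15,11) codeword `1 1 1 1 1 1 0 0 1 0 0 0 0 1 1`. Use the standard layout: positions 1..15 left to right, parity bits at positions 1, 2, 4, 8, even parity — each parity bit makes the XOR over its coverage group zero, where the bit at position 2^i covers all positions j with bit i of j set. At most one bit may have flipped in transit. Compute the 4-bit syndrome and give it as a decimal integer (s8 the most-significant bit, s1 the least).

15

s1: b1⊕b3⊕b5⊕b7⊕b9⊕b11⊕b13⊕b15 = 1⊕1⊕1⊕0⊕1⊕0⊕0⊕1 = 1
s2: b2⊕b3⊕b6⊕b7⊕b10⊕b11⊕b14⊕b15 = 1⊕1⊕1⊕0⊕0⊕0⊕1⊕1 = 1
s4: b4⊕b5⊕b6⊕b7⊕b12⊕b13⊕b14⊕b15 = 1⊕1⊕1⊕0⊕0⊕0⊕1⊕1 = 1
s8: b8⊕b9⊕b10⊕b11⊕b12⊕b13⊕b14⊕b15 = 0⊕1⊕0⊕0⊕0⊕0⊕1⊕1 = 1
Syndrome (s8...s1) = 1111 → position 15.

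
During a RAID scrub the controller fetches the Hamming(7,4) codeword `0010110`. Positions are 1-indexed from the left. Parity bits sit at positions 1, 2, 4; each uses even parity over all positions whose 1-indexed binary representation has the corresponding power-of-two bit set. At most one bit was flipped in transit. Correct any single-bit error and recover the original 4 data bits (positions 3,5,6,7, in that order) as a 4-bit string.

s1: b1⊕b3⊕b5⊕b7 = 0⊕1⊕1⊕0 = 0
s2: b2⊕b3⊕b6⊕b7 = 0⊕1⊕1⊕0 = 0
s4: b4⊕b5⊕b6⊕b7 = 0⊕1⊕1⊕0 = 0
Syndrome (s4...s1) = 000 → position 0 (no error).
No correction needed.
Data bits at positions 3,5,6,7: 1110

1110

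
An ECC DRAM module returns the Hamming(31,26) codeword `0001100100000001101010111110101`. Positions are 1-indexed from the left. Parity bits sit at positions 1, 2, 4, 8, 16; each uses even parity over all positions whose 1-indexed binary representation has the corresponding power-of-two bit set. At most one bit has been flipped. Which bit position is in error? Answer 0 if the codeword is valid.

27

s1: b1⊕b3⊕b5⊕b7⊕b9⊕b11⊕b13⊕b15⊕b17⊕b19⊕b21⊕b23⊕b25⊕b27⊕b29⊕b31 = 0⊕0⊕1⊕0⊕0⊕0⊕0⊕0⊕1⊕1⊕1⊕1⊕1⊕1⊕1⊕1 = 1
s2: b2⊕b3⊕b6⊕b7⊕b10⊕b11⊕b14⊕b15⊕b18⊕b19⊕b22⊕b23⊕b26⊕b27⊕b30⊕b31 = 0⊕0⊕0⊕0⊕0⊕0⊕0⊕0⊕0⊕1⊕0⊕1⊕1⊕1⊕0⊕1 = 1
s4: b4⊕b5⊕b6⊕b7⊕b12⊕b13⊕b14⊕b15⊕b20⊕b21⊕b22⊕b23⊕b28⊕b29⊕b30⊕b31 = 1⊕1⊕0⊕0⊕0⊕0⊕0⊕0⊕0⊕1⊕0⊕1⊕0⊕1⊕0⊕1 = 0
s8: b8⊕b9⊕b10⊕b11⊕b12⊕b13⊕b14⊕b15⊕b24⊕b25⊕b26⊕b27⊕b28⊕b29⊕b30⊕b31 = 1⊕0⊕0⊕0⊕0⊕0⊕0⊕0⊕1⊕1⊕1⊕1⊕0⊕1⊕0⊕1 = 1
s16: b16⊕b17⊕b18⊕b19⊕b20⊕b21⊕b22⊕b23⊕b24⊕b25⊕b26⊕b27⊕b28⊕b29⊕b30⊕b31 = 1⊕1⊕0⊕1⊕0⊕1⊕0⊕1⊕1⊕1⊕1⊕1⊕0⊕1⊕0⊕1 = 1
Syndrome (s16...s1) = 11011 → position 27.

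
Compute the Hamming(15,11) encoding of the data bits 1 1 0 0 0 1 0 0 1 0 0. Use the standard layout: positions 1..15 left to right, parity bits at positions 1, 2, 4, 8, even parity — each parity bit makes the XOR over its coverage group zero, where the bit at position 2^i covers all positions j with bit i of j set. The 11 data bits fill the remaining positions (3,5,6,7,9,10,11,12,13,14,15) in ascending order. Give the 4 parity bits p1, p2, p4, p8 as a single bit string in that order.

Place data bits at non-power-of-two positions: b3=1, b5=1, b6=0, b7=0, b9=0, b10=1, b11=0, b12=0, b13=1, b14=0, b15=0.
p1 = XOR of data positions {3,5,7,9,11,13,15} = 1⊕1⊕0⊕0⊕0⊕1⊕0 = 1
p2 = XOR of data positions {3,6,7,10,11,14,15} = 1⊕0⊕0⊕1⊕0⊕0⊕0 = 0
p4 = XOR of data positions {5,6,7,12,13,14,15} = 1⊕0⊕0⊕0⊕1⊕0⊕0 = 0
p8 = XOR of data positions {9,10,11,12,13,14,15} = 0⊕1⊕0⊕0⊕1⊕0⊕0 = 0
Parity bits p1,p2,p4,p8 = 1000

1000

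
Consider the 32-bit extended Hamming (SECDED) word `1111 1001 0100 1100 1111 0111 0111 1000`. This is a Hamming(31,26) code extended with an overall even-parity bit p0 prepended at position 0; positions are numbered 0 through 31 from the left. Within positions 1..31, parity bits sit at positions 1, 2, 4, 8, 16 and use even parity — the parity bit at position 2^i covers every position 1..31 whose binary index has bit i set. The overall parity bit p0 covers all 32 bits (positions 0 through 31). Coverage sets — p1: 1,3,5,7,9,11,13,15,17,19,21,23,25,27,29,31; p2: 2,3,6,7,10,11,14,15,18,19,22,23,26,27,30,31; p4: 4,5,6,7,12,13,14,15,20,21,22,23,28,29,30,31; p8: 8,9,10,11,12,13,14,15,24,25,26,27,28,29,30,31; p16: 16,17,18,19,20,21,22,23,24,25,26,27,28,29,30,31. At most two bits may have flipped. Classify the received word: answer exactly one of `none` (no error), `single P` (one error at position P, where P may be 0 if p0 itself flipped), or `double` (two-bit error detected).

s1: b1⊕b3⊕b5⊕b7⊕b9⊕b11⊕b13⊕b15⊕b17⊕b19⊕b21⊕b23⊕b25⊕b27⊕b29⊕b31 = 1⊕1⊕0⊕1⊕1⊕0⊕1⊕0⊕1⊕1⊕1⊕1⊕1⊕1⊕0⊕0 = 1
s2: b2⊕b3⊕b6⊕b7⊕b10⊕b11⊕b14⊕b15⊕b18⊕b19⊕b22⊕b23⊕b26⊕b27⊕b30⊕b31 = 1⊕1⊕0⊕1⊕0⊕0⊕0⊕0⊕1⊕1⊕1⊕1⊕1⊕1⊕0⊕0 = 1
s4: b4⊕b5⊕b6⊕b7⊕b12⊕b13⊕b14⊕b15⊕b20⊕b21⊕b22⊕b23⊕b28⊕b29⊕b30⊕b31 = 1⊕0⊕0⊕1⊕1⊕1⊕0⊕0⊕0⊕1⊕1⊕1⊕1⊕0⊕0⊕0 = 0
s8: b8⊕b9⊕b10⊕b11⊕b12⊕b13⊕b14⊕b15⊕b24⊕b25⊕b26⊕b27⊕b28⊕b29⊕b30⊕b31 = 0⊕1⊕0⊕0⊕1⊕1⊕0⊕0⊕0⊕1⊕1⊕1⊕1⊕0⊕0⊕0 = 1
s16: b16⊕b17⊕b18⊕b19⊕b20⊕b21⊕b22⊕b23⊕b24⊕b25⊕b26⊕b27⊕b28⊕b29⊕b30⊕b31 = 1⊕1⊕1⊕1⊕0⊕1⊕1⊕1⊕0⊕1⊕1⊕1⊕1⊕0⊕0⊕0 = 1
Syndrome (s16...s1) = 11011 → position 27.
Overall parity (XOR of all 32 bits, including p0): 1⊕1⊕1⊕1⊕1⊕0⊕0⊕1⊕0⊕1⊕0⊕0⊕1⊕1⊕0⊕0⊕1⊕1⊕1⊕1⊕0⊕1⊕1⊕1⊕0⊕1⊕1⊕1⊕1⊕0⊕0⊕0 = 0
Overall=0, syndrome position=27 → double-bit error detected (uncorrectable).

double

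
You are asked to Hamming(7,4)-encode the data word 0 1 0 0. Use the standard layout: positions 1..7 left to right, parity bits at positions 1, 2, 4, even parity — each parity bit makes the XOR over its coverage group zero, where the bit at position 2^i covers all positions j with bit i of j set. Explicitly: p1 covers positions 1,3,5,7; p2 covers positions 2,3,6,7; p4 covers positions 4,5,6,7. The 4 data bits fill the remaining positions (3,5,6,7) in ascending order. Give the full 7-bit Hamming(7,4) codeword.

Place data bits at non-power-of-two positions: b3=0, b5=1, b6=0, b7=0.
p1 = XOR of data positions {3,5,7} = 0⊕1⊕0 = 1
p2 = XOR of data positions {3,6,7} = 0⊕0⊕0 = 0
p4 = XOR of data positions {5,6,7} = 1⊕0⊕0 = 1
Codeword b1..b7 = 1001100

1001100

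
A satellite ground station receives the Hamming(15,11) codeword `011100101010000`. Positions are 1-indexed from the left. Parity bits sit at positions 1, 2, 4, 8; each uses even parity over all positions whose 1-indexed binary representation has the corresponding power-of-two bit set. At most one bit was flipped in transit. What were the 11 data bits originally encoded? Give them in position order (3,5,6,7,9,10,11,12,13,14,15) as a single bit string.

s1: b1⊕b3⊕b5⊕b7⊕b9⊕b11⊕b13⊕b15 = 0⊕1⊕0⊕1⊕1⊕1⊕0⊕0 = 0
s2: b2⊕b3⊕b6⊕b7⊕b10⊕b11⊕b14⊕b15 = 1⊕1⊕0⊕1⊕0⊕1⊕0⊕0 = 0
s4: b4⊕b5⊕b6⊕b7⊕b12⊕b13⊕b14⊕b15 = 1⊕0⊕0⊕1⊕0⊕0⊕0⊕0 = 0
s8: b8⊕b9⊕b10⊕b11⊕b12⊕b13⊕b14⊕b15 = 0⊕1⊕0⊕1⊕0⊕0⊕0⊕0 = 0
Syndrome (s8...s1) = 0000 → position 0 (no error).
No correction needed.
Data bits at positions 3,5,6,7,9,10,11,12,13,14,15: 10011010000

10011010000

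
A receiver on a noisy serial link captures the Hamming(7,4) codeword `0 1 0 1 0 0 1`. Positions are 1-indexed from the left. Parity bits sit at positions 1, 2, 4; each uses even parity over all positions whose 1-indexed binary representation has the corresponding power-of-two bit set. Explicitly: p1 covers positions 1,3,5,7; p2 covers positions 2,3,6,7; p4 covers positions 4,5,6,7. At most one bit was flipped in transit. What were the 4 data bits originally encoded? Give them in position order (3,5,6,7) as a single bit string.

s1: b1⊕b3⊕b5⊕b7 = 0⊕0⊕0⊕1 = 1
s2: b2⊕b3⊕b6⊕b7 = 1⊕0⊕0⊕1 = 0
s4: b4⊕b5⊕b6⊕b7 = 1⊕0⊕0⊕1 = 0
Syndrome (s4...s1) = 001 → position 1.
Flip bit 1: corrected codeword = 1101001
Data bits at positions 3,5,6,7: 0001

0001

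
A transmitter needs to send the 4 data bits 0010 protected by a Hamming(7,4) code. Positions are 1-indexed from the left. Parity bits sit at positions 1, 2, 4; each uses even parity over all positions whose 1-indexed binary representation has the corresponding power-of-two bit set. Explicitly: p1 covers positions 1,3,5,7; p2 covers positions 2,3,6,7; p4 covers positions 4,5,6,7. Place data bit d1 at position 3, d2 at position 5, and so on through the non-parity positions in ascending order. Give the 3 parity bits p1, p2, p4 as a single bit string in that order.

Place data bits at non-power-of-two positions: b3=0, b5=0, b6=1, b7=0.
p1 = XOR of data positions {3,5,7} = 0⊕0⊕0 = 0
p2 = XOR of data positions {3,6,7} = 0⊕1⊕0 = 1
p4 = XOR of data positions {5,6,7} = 0⊕1⊕0 = 1
Parity bits p1,p2,p4 = 011

011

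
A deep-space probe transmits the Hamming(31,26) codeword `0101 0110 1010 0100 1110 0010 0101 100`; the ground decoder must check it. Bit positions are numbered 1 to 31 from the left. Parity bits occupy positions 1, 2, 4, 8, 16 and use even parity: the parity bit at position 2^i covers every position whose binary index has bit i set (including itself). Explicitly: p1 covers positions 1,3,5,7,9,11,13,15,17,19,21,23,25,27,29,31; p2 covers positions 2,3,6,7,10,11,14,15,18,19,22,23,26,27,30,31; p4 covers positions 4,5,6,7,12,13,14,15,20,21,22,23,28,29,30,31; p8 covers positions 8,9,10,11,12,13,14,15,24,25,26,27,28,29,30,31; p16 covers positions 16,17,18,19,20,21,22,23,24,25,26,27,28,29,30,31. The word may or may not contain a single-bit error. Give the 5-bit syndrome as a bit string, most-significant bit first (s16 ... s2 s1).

s1: b1⊕b3⊕b5⊕b7⊕b9⊕b11⊕b13⊕b15⊕b17⊕b19⊕b21⊕b23⊕b25⊕b27⊕b29⊕b31 = 0⊕0⊕0⊕1⊕1⊕1⊕0⊕0⊕1⊕1⊕0⊕1⊕0⊕0⊕1⊕0 = 1
s2: b2⊕b3⊕b6⊕b7⊕b10⊕b11⊕b14⊕b15⊕b18⊕b19⊕b22⊕b23⊕b26⊕b27⊕b30⊕b31 = 1⊕0⊕1⊕1⊕0⊕1⊕1⊕0⊕1⊕1⊕0⊕1⊕1⊕0⊕0⊕0 = 1
s4: b4⊕b5⊕b6⊕b7⊕b12⊕b13⊕b14⊕b15⊕b20⊕b21⊕b22⊕b23⊕b28⊕b29⊕b30⊕b31 = 1⊕0⊕1⊕1⊕0⊕0⊕1⊕0⊕0⊕0⊕0⊕1⊕1⊕1⊕0⊕0 = 1
s8: b8⊕b9⊕b10⊕b11⊕b12⊕b13⊕b14⊕b15⊕b24⊕b25⊕b26⊕b27⊕b28⊕b29⊕b30⊕b31 = 0⊕1⊕0⊕1⊕0⊕0⊕1⊕0⊕0⊕0⊕1⊕0⊕1⊕1⊕0⊕0 = 0
s16: b16⊕b17⊕b18⊕b19⊕b20⊕b21⊕b22⊕b23⊕b24⊕b25⊕b26⊕b27⊕b28⊕b29⊕b30⊕b31 = 0⊕1⊕1⊕1⊕0⊕0⊕0⊕1⊕0⊕0⊕1⊕0⊕1⊕1⊕0⊕0 = 1
Syndrome (s16...s1) = 10111 → position 23.

10111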